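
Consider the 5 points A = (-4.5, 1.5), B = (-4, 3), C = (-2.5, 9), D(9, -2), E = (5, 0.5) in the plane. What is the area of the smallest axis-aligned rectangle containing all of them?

148.5

x ranges over [-4.5, 9], width 13.5.
y ranges over [-2, 9], height 11.
Area = 13.5 × 11 = 148.5.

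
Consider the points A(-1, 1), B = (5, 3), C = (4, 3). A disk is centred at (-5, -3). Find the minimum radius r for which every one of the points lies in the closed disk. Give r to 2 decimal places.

The required radius is the distance from (-5, -3) to the farthest point.
Squared distances: 32, 136, 117.
Maximum is 136, attained at B.
r = √136 ≈ 11.66.

11.66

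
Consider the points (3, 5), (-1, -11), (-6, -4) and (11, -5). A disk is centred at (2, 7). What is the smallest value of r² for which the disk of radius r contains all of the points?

The required radius is the distance from (2, 7) to the farthest point.
Squared distances: 5, 333, 185, 225.
Maximum is 333, attained at (-1, -11).

333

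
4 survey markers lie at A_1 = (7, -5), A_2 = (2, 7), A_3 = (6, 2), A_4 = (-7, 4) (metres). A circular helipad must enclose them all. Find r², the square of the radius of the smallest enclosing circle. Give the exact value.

69.25

By Welzl's lemma the MEC is supported by two points (diametrically opposite) or three points (on a circumcircle).
The farthest pair is A_1–A_4 with squared distance 277. The circle on this segment as diameter has centre (0, -0.5) and r² = 277/4 = 69.25.
Check A_2: distance² to centre = 60.25 ≤ 69.25, so it lies inside.
All remaining points lie in this disk, and no smaller disk contains both endpoints, so this is the minimum enclosing circle.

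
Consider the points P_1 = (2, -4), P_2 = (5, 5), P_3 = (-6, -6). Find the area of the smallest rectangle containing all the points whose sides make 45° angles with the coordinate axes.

In coordinates u = x + y, v = x − y the rectangle is axis-aligned; the map (x,y)→(u,v) scales areas by 2.
u-values: -2, 10, -12; range = 10 − (-12) = 22.
v-values: 6, 0, 0; range = 6 − 0 = 6.
Area = (22 × 6) / 2 = 66.

66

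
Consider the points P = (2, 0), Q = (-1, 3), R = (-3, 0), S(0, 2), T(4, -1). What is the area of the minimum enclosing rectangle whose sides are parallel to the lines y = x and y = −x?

27

In coordinates u = x + y, v = x − y the rectangle is axis-aligned; the map (x,y)→(u,v) scales areas by 2.
u-values: 2, 2, -3, 2, 3; range = 3 − (-3) = 6.
v-values: 2, -4, -3, -2, 5; range = 5 − (-4) = 9.
Area = (6 × 9) / 2 = 27.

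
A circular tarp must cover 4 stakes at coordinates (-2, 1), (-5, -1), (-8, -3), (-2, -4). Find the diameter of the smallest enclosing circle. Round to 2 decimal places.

7.31

By Welzl's lemma the MEC is supported by two points (diametrically opposite) or three points (on a circumcircle).
The minimum enclosing circle is determined by three boundary points: (-2, 1), (-8, -3), (-2, -4).
Their circumcentre is (-14/3, -1.5) with r² = 481/36.
The farthest remaining point (-5, -1) is at distance² 13/36 ≤ 481/36.
Diameter = 2r = 2√(481/36) ≈ 7.31.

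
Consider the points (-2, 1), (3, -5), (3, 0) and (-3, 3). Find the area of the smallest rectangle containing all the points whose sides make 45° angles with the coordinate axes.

In coordinates u = x + y, v = x − y the rectangle is axis-aligned; the map (x,y)→(u,v) scales areas by 2.
u-values: -1, -2, 3, 0; range = 3 − (-2) = 5.
v-values: -3, 8, 3, -6; range = 8 − (-6) = 14.
Area = (5 × 14) / 2 = 35.

35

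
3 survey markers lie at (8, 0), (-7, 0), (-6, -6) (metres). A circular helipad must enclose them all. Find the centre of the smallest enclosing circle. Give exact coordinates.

Call the three points A, B, C in the order given.
Side lengths²: AB² = 225, AC² = 232, BC² = 37.
Since AC² = 232 < 225 + 37 = 262, the triangle is acute, so the smallest enclosing circle is the circumcircle.
Circumcentre = (0.5, -11/6), r² = 1073/18.
Centre = (0.5, -11/6).

(0.5, -11/6)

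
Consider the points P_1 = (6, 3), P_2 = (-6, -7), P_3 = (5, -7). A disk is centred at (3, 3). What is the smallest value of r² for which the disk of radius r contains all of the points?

181

The required radius is the distance from (3, 3) to the farthest point.
Squared distances: 9, 181, 104.
Maximum is 181, attained at P_2.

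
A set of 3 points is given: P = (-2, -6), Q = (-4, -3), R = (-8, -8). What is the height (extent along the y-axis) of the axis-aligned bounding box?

5

max y = -3, min y = -8, so height = 5.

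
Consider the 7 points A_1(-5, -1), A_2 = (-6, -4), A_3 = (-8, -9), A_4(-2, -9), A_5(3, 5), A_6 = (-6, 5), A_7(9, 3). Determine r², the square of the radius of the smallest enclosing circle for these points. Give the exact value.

By Welzl's lemma the MEC is supported by two points (diametrically opposite) or three points (on a circumcircle).
The farthest pair is A_3–A_7 with squared distance 433. The circle on this segment as diameter has centre (0.5, -3) and r² = 433/4 = 108.25.
Check A_1: distance² to centre = 34.25 ≤ 108.25, so it lies inside.
All remaining points lie in this disk, and no smaller disk contains both endpoints, so this is the minimum enclosing circle.

108.25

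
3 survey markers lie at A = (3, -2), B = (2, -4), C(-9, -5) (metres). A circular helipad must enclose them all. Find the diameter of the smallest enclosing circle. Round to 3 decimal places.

Side lengths²: AB² = 5, AC² = 153, BC² = 122.
Since AC² = 153 ≥ 122 + 5 = 127, the angle opposite AC is not acute, so the smallest enclosing circle has AC as diameter.
Centre = midpoint of AC = (-3, -3.5), r² = 153/4 = 38.25.
Diameter = 2r = 2√(38.25) ≈ 12.369.

12.369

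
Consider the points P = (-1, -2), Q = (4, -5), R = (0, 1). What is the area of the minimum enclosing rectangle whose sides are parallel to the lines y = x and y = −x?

In coordinates u = x + y, v = x − y the rectangle is axis-aligned; the map (x,y)→(u,v) scales areas by 2.
u-values: -3, -1, 1; range = 1 − (-3) = 4.
v-values: 1, 9, -1; range = 9 − (-1) = 10.
Area = (4 × 10) / 2 = 20.

20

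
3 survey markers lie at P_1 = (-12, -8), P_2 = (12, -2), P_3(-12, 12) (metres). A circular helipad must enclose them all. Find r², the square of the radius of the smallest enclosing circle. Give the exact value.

205.0625

Side lengths²: P_1P_2² = 612, P_1P_3² = 400, P_2P_3² = 772.
Since P_2P_3² = 772 < 612 + 400 = 1012, the triangle is acute, so the smallest enclosing circle is the circumcircle.
Circumcentre = (-1.75, 2), r² = 205.0625.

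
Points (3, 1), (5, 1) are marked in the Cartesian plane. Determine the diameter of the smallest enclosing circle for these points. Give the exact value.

2

The smallest circle enclosing two points has them as diameter endpoints.
Centre = midpoint = (4, 1); r² = |(3, 1)−(5, 1)|²/4 = 4/4 = 1.
Diameter = 2r = 2√1 = 2.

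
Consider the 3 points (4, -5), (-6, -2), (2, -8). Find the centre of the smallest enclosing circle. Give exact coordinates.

(-13/12, -34/9)

Call the three points A, B, C in the order given.
Side lengths²: AB² = 109, AC² = 13, BC² = 100.
Since AB² = 109 < 100 + 13 = 113, the triangle is acute, so the smallest enclosing circle is the circumcircle.
Circumcentre = (-13/12, -34/9), r² = 35425/1296.
Centre = (-13/12, -34/9).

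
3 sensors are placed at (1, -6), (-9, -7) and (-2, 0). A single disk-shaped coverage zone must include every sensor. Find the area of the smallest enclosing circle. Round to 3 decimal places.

88.139

Call the three points A, B, C in the order given.
Side lengths²: AB² = 101, AC² = 45, BC² = 98.
Since AB² = 101 < 98 + 45 = 143, the triangle is acute, so the smallest enclosing circle is the circumcircle.
Circumcentre = (-25/6, -29/6), r² = 505/18.
Area = π·r² = π·505/18 ≈ 88.139.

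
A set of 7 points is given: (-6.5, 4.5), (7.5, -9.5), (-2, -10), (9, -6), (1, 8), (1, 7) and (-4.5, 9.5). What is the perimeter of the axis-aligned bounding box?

70

Width = max x − min x = 9 − (-6.5) = 15.5.
Height = max y − min y = 9.5 − (-10) = 19.5.
Perimeter = 2(15.5 + 19.5) = 70.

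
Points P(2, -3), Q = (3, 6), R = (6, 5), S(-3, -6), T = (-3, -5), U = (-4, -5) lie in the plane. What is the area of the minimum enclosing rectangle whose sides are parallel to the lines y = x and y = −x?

80

In coordinates u = x + y, v = x − y the rectangle is axis-aligned; the map (x,y)→(u,v) scales areas by 2.
u-values: -1, 9, 11, -9, -8, -9; range = 11 − (-9) = 20.
v-values: 5, -3, 1, 3, 2, 1; range = 5 − (-3) = 8.
Area = (20 × 8) / 2 = 80.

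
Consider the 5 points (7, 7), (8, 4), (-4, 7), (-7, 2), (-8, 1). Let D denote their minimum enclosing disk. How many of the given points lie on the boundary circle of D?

3

The minimum enclosing circle is determined by three boundary points: (7, 7), (8, 4), (-8, 1).
Their circumcentre is (-3/34, 101/34) with r² = 38425/578.
The farthest remaining point (-7, 2) is at distance² 28157/578 ≤ 38425/578.
The points at distance exactly r from the centre are (7, 7), (8, 4), (-8, 1) — 3 points.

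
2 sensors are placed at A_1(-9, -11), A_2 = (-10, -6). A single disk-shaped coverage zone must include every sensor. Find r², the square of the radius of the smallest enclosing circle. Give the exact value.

6.5

The smallest circle enclosing two points has them as diameter endpoints.
Centre = midpoint = (-9.5, -8.5); r² = |A_1A_2|²/4 = 26/4 = 6.5.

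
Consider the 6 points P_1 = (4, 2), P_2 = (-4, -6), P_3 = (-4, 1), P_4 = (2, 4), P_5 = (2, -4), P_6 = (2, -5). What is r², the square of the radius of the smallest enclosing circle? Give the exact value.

34

The farthest pair is P_2–P_4 with squared distance 136. The circle on this segment as diameter has centre (-1, -1) and r² = 136/4 = 34.
Check P_1: distance² to centre = 34 ≤ 34, so it lies inside.
All remaining points lie in this disk, and no smaller disk contains both endpoints, so this is the minimum enclosing circle.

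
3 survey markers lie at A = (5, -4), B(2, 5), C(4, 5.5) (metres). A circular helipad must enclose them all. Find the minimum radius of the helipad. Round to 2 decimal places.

Side lengths²: AB² = 90, AC² = 91.25, BC² = 4.25.
Since AC² = 91.25 < 90 + 4.25 = 94.25, the triangle is acute, so the smallest enclosing circle is the circumcircle.
Circumcentre = (215/52, 37/52), r² = 31025/1352.
r = √(31025/1352) ≈ 4.79.

4.79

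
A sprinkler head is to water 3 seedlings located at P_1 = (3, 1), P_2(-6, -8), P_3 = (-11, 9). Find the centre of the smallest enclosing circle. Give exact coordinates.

Side lengths²: P_1P_2² = 162, P_1P_3² = 260, P_2P_3² = 314.
Since P_2P_3² = 314 < 260 + 162 = 422, the triangle is acute, so the smallest enclosing circle is the circumcircle.
Circumcentre = (-68/11, 13/11), r² = 10205/121.
Centre = (-68/11, 13/11).

(-68/11, 13/11)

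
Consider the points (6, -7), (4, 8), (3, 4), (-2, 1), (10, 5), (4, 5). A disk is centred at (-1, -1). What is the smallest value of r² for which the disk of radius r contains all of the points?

The required radius is the distance from (-1, -1) to the farthest point.
Squared distances: 85, 106, 41, 5, 157, 61.
Maximum is 157, attained at (10, 5).

157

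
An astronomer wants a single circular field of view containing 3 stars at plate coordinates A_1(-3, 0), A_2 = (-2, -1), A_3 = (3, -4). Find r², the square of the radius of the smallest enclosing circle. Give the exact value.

13

Side lengths²: A_1A_2² = 2, A_1A_3² = 52, A_2A_3² = 34.
Since A_1A_3² = 52 ≥ 34 + 2 = 36, the angle opposite A_1A_3 is not acute, so the smallest enclosing circle has A_1A_3 as diameter.
Centre = midpoint of A_1A_3 = (0, -2), r² = 52/4 = 13.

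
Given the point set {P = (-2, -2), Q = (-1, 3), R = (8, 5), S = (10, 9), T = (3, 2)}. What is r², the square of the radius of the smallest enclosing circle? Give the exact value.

66.25

The farthest pair is P–S with squared distance 265. The circle on this segment as diameter has centre (4, 3.5) and r² = 265/4 = 66.25.
Check Q: distance² to centre = 25.25 ≤ 66.25, so it lies inside.
All remaining points lie in this disk, and no smaller disk contains both endpoints, so this is the minimum enclosing circle.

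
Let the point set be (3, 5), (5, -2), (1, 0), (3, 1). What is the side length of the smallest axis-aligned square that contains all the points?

The bounding box has width 4 and height 7.
An axis-aligned square enclosing the set must have side ≥ max(width, height).
So the minimum side is max(4, 7) = 7.

7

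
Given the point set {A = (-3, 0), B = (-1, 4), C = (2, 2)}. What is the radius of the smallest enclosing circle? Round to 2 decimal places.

Side lengths²: AB² = 20, AC² = 29, BC² = 13.
Since AC² = 29 < 20 + 13 = 33, the triangle is acute, so the smallest enclosing circle is the circumcircle.
Circumcentre = (-0.625, 1.3125), r² = 7.36328125.
r = √(7.36328125) ≈ 2.71.

2.71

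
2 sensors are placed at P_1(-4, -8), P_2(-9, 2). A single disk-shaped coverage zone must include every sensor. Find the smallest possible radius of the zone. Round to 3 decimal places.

The smallest circle enclosing two points has them as diameter endpoints.
Centre = midpoint = (-6.5, -3); r² = |P_1P_2|²/4 = 125/4 = 31.25.
r = √(31.25) ≈ 5.590.

5.590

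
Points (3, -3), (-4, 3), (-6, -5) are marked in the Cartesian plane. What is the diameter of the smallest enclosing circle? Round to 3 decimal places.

Call the three points A, B, C in the order given.
Side lengths²: AB² = 85, AC² = 85, BC² = 68.
Since AC² = 85 < 85 + 68 = 153, the triangle is acute, so the smallest enclosing circle is the circumcircle.
Circumcentre = (-2, -1.75), r² = 26.5625.
Diameter = 2r = 2√(26.5625) ≈ 10.308.

10.308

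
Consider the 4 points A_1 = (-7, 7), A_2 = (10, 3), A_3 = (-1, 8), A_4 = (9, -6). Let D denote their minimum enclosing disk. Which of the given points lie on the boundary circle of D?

A_1, A_4

The farthest pair is A_1–A_4 with squared distance 425. The circle on this segment as diameter has centre (1, 0.5) and r² = 425/4 = 106.25.
Check A_2: distance² to centre = 87.25 ≤ 106.25, so it lies inside.
All remaining points lie in this disk, and no smaller disk contains both endpoints, so this is the minimum enclosing circle.
The points at distance exactly r from the centre are A_1, A_4 — 2 points.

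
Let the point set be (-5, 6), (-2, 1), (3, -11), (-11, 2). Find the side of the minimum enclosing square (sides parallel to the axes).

17

The bounding box has width 14 and height 17.
An axis-aligned square enclosing the set must have side ≥ max(width, height).
So the minimum side is max(14, 17) = 17.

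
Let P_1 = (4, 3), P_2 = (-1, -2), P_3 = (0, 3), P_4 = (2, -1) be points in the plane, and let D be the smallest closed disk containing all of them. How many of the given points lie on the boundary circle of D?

2

The minimum enclosing circle of a finite set is fixed by two of the points (as a diameter) or three (as a circumcircle).
The farthest pair is P_1–P_2 with squared distance 50. The circle on this segment as diameter has centre (1.5, 0.5) and r² = 50/4 = 12.5.
Check P_3: distance² to centre = 8.5 ≤ 12.5, so it lies inside.
All remaining points lie in this disk, and no smaller disk contains both endpoints, so this is the minimum enclosing circle.
The points at distance exactly r from the centre are P_1, P_2 — 2 points.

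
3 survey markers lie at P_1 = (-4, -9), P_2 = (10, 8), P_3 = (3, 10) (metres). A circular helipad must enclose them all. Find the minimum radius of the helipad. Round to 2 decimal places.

Side lengths²: P_1P_2² = 485, P_1P_3² = 410, P_2P_3² = 53.
Since P_1P_2² = 485 ≥ 410 + 53 = 463, the angle opposite P_1P_2 is not acute, so the smallest enclosing circle has P_1P_2 as diameter.
Centre = midpoint of P_1P_2 = (3, -0.5), r² = 485/4 = 121.25.
r = √(121.25) ≈ 11.01.

11.01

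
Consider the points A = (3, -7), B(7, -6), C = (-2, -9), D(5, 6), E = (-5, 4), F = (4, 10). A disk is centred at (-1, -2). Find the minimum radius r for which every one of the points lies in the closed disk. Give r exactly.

13

The required radius is the distance from (-1, -2) to the farthest point.
Squared distances: 41, 80, 50, 100, 52, 169.
Maximum is 169, attained at F.
r = √169 = 13.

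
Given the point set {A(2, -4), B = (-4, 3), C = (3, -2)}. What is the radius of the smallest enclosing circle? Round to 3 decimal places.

4.610

Side lengths²: AB² = 85, AC² = 5, BC² = 74.
Since AB² = 85 ≥ 74 + 5 = 79, the angle opposite AB is not acute, so the smallest enclosing circle has AB as diameter.
Centre = midpoint of AB = (-1, -0.5), r² = 85/4 = 21.25.
r = √(21.25) ≈ 4.610.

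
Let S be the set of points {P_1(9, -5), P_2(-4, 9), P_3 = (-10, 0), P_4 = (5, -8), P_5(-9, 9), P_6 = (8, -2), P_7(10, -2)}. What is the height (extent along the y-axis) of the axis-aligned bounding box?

17

max y = 9, min y = -8, so height = 17.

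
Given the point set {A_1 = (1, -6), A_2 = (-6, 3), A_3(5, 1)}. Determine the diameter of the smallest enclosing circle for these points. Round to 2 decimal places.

12.09

Side lengths²: A_1A_2² = 130, A_1A_3² = 65, A_2A_3² = 125.
Since A_1A_2² = 130 < 125 + 65 = 190, the triangle is acute, so the smallest enclosing circle is the circumcircle.
Circumcentre = (-31/34, -9/34), r² = 21125/578.
Diameter = 2r = 2√(21125/578) ≈ 12.09.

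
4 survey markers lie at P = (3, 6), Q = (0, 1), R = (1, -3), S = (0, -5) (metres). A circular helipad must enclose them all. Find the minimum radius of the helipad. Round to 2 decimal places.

By Welzl's lemma the MEC is supported by two points (diametrically opposite) or three points (on a circumcircle).
The farthest pair is P–S with squared distance 130. The circle on this segment as diameter has centre (1.5, 0.5) and r² = 130/4 = 32.5.
Check Q: distance² to centre = 2.5 ≤ 32.5, so it lies inside.
All remaining points lie in this disk, and no smaller disk contains both endpoints, so this is the minimum enclosing circle.
r = √(32.5) ≈ 5.70.

5.70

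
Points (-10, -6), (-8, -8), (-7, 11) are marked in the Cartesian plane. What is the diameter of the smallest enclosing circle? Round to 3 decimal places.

Call the three points A, B, C in the order given.
Side lengths²: AB² = 8, AC² = 298, BC² = 362.
Since BC² = 362 ≥ 298 + 8 = 306, the angle opposite BC is not acute, so the smallest enclosing circle has BC as diameter.
Centre = midpoint of BC = (-7.5, 1.5), r² = 362/4 = 90.5.
Diameter = 2r = 2√(90.5) ≈ 19.026.

19.026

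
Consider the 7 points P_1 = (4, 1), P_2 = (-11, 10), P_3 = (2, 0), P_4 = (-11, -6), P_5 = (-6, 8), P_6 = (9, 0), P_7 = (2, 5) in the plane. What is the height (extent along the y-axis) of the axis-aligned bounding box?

16

max y = 10, min y = -6, so height = 16.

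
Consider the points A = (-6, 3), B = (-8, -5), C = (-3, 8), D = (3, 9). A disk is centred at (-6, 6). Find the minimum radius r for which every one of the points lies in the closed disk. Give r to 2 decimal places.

11.18

The required radius is the distance from (-6, 6) to the farthest point.
Squared distances: 9, 125, 13, 90.
Maximum is 125, attained at B.
r = √125 ≈ 11.18.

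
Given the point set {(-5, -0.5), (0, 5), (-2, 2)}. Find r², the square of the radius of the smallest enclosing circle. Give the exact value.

13.8125

Call the three points A, B, C in the order given.
Side lengths²: AB² = 55.25, AC² = 15.25, BC² = 13.
Since AB² = 55.25 ≥ 15.25 + 13 = 28.25, the angle opposite AB is not acute, so the smallest enclosing circle has AB as diameter.
Centre = midpoint of AB = (-2.5, 2.25), r² = 55.25/4 = 13.8125.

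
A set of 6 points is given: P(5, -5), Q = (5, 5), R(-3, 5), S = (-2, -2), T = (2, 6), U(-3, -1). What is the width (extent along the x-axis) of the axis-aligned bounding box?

max x = 5, min x = -3, so width = 8.

8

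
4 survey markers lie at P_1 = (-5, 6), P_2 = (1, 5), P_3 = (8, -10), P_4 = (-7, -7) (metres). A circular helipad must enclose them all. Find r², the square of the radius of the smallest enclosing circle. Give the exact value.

A smallest enclosing disk is always determined by at most three of the input points on its boundary.
The farthest pair is P_1–P_3 with squared distance 425. The circle on this segment as diameter has centre (1.5, -2) and r² = 425/4 = 106.25.
Check P_2: distance² to centre = 49.25 ≤ 106.25, so it lies inside.
All remaining points lie in this disk, and no smaller disk contains both endpoints, so this is the minimum enclosing circle.

106.25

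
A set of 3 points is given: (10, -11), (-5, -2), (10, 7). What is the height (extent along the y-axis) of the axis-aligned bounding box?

max y = 7, min y = -11, so height = 18.

18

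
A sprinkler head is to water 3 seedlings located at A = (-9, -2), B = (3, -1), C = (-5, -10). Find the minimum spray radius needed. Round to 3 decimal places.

Side lengths²: AB² = 145, AC² = 80, BC² = 145.
Since BC² = 145 < 145 + 80 = 225, the triangle is acute, so the smallest enclosing circle is the circumcircle.
Circumcentre = (-2.8, -3.9), r² = 42.05.
r = √(42.05) ≈ 6.485.

6.485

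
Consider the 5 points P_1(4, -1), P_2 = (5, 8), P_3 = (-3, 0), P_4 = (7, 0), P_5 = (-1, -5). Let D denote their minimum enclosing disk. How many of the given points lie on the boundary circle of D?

The minimum enclosing circle of a finite set is fixed by two of the points (as a diameter) or three (as a circumcircle).
The farthest pair is P_2–P_5 with squared distance 205. The circle on this segment as diameter has centre (2, 1.5) and r² = 205/4 = 51.25.
Check P_1: distance² to centre = 10.25 ≤ 51.25, so it lies inside.
All remaining points lie in this disk, and no smaller disk contains both endpoints, so this is the minimum enclosing circle.
The points at distance exactly r from the centre are P_2, P_5 — 2 points.

2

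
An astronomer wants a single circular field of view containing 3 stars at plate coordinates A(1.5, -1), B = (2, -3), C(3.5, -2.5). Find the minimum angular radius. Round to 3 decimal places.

Side lengths²: AB² = 4.25, AC² = 6.25, BC² = 2.5.
Since AC² = 6.25 < 4.25 + 2.5 = 6.75, the triangle is acute, so the smallest enclosing circle is the circumcircle.
Circumcentre = (127/52, -95/52), r² = 2125/1352.
r = √(2125/1352) ≈ 1.254.

1.254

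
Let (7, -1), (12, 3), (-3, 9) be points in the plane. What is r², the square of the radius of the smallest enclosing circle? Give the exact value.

Call the three points A, B, C in the order given.
Side lengths²: AB² = 41, AC² = 200, BC² = 261.
Since BC² = 261 ≥ 200 + 41 = 241, the angle opposite BC is not acute, so the smallest enclosing circle has BC as diameter.
Centre = midpoint of BC = (4.5, 6), r² = 261/4 = 65.25.

65.25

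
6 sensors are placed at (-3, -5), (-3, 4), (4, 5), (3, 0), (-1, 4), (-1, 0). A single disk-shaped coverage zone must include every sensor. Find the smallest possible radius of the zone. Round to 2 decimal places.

The minimum enclosing circle of a finite set is fixed by two of the points (as a diameter) or three (as a circumcircle).
The farthest pair is (-3, -5)–(4, 5) with squared distance 149. The circle on this segment as diameter has centre (0.5, 0) and r² = 149/4 = 37.25.
Check (-3, 4): distance² to centre = 28.25 ≤ 37.25, so it lies inside.
All remaining points lie in this disk, and no smaller disk contains both endpoints, so this is the minimum enclosing circle.
r = √(37.25) ≈ 6.10.

6.10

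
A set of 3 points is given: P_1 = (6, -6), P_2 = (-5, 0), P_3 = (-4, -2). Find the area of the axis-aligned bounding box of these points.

x ranges over [-5, 6], width 11.
y ranges over [-6, 0], height 6.
Area = 11 × 6 = 66.

66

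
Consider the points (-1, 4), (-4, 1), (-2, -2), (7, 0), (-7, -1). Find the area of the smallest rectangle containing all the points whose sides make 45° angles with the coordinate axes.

97.5

In coordinates u = x + y, v = x − y the rectangle is axis-aligned; the map (x,y)→(u,v) scales areas by 2.
u-values: 3, -3, -4, 7, -8; range = 7 − (-8) = 15.
v-values: -5, -5, 0, 7, -6; range = 7 − (-6) = 13.
Area = (15 × 13) / 2 = 97.5.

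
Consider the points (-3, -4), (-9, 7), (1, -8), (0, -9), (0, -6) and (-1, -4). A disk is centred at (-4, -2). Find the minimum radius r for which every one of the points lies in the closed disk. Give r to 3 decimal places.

The required radius is the distance from (-4, -2) to the farthest point.
Squared distances: 5, 106, 61, 65, 32, 13.
Maximum is 106, attained at (-9, 7).
r = √106 ≈ 10.296.

10.296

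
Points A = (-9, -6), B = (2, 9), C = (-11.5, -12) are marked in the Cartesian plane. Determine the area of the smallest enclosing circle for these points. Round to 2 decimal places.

Side lengths²: AB² = 346, AC² = 42.25, BC² = 623.25.
Since BC² = 623.25 ≥ 346 + 42.25 = 388.25, the angle opposite BC is not acute, so the smallest enclosing circle has BC as diameter.
Centre = midpoint of BC = (-4.75, -1.5), r² = 623.25/4 = 155.8125.
Area = π·r² = π·155.8125 ≈ 489.50.

489.50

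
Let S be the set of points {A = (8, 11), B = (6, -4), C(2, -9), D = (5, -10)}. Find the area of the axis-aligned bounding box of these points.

126

x ranges over [2, 8], width 6.
y ranges over [-10, 11], height 21.
Area = 6 × 21 = 126.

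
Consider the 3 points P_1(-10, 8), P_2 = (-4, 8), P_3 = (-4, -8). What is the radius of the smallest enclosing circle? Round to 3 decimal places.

8.544

Side lengths²: P_1P_2² = 36, P_1P_3² = 292, P_2P_3² = 256.
Since P_1P_3² = 292 ≥ 256 + 36 = 292, the angle opposite P_1P_3 is not acute, so the smallest enclosing circle has P_1P_3 as diameter.
Centre = midpoint of P_1P_3 = (-7, 0), r² = 292/4 = 73.
r = √73 ≈ 8.544.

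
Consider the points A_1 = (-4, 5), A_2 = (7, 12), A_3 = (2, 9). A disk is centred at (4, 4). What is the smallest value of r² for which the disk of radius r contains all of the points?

73

The required radius is the distance from (4, 4) to the farthest point.
Squared distances: 65, 73, 29.
Maximum is 73, attained at A_2.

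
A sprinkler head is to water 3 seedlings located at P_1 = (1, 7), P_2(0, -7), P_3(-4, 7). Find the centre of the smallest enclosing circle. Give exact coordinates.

Side lengths²: P_1P_2² = 197, P_1P_3² = 25, P_2P_3² = 212.
Since P_2P_3² = 212 < 197 + 25 = 222, the triangle is acute, so the smallest enclosing circle is the circumcircle.
Circumcentre = (-1.5, 1/7), r² = 10441/196.
Centre = (-1.5, 1/7).

(-1.5, 1/7)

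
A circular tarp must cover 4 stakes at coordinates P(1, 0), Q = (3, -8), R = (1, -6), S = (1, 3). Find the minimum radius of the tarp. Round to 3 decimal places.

5.590

By Welzl's lemma the MEC is supported by two points (diametrically opposite) or three points (on a circumcircle).
The farthest pair is Q–S with squared distance 125. The circle on this segment as diameter has centre (2, -2.5) and r² = 125/4 = 31.25.
Check P: distance² to centre = 7.25 ≤ 31.25, so it lies inside.
All remaining points lie in this disk, and no smaller disk contains both endpoints, so this is the minimum enclosing circle.
r = √(31.25) ≈ 5.590.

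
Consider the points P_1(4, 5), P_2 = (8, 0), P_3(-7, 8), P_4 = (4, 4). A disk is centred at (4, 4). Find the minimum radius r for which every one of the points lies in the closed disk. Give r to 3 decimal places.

11.705

The required radius is the distance from (4, 4) to the farthest point.
Squared distances: 1, 32, 137, 0.
Maximum is 137, attained at P_3.
r = √137 ≈ 11.705.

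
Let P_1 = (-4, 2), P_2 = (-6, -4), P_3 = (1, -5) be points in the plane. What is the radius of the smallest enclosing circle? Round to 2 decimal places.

4.37

Side lengths²: P_1P_2² = 40, P_1P_3² = 74, P_2P_3² = 50.
Since P_1P_3² = 74 < 50 + 40 = 90, the triangle is acute, so the smallest enclosing circle is the circumcircle.
Circumcentre = (-47/22, -43/22), r² = 4625/242.
r = √(4625/242) ≈ 4.37.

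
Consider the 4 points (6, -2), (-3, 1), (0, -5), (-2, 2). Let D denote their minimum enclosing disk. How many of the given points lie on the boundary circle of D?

3

A smallest enclosing disk is always determined by at most three of the input points on its boundary.
The farthest pair is (6, -2)–(-3, 1) with squared distance 90. The circle on this segment as diameter has centre (1.5, -0.5) and r² = 90/4 = 22.5.
Check (0, -5): distance² to centre = 22.5 ≤ 22.5, so it lies inside.
All remaining points lie in this disk, and no smaller disk contains both endpoints, so this is the minimum enclosing circle.
The points at distance exactly r from the centre are (6, -2), (-3, 1), (0, -5) — 3 points.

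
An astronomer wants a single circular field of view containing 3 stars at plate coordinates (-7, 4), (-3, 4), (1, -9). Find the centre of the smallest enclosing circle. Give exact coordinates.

Call the three points A, B, C in the order given.
Side lengths²: AB² = 16, AC² = 233, BC² = 185.
Since AC² = 233 ≥ 185 + 16 = 201, the angle opposite AC is not acute, so the smallest enclosing circle has AC as diameter.
Centre = midpoint of AC = (-3, -2.5), r² = 233/4 = 58.25.
Centre = (-3, -2.5).

(-3, -2.5)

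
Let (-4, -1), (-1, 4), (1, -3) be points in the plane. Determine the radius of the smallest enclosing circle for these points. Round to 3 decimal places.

3.687

Call the three points A, B, C in the order given.
Side lengths²: AB² = 34, AC² = 29, BC² = 53.
Since BC² = 53 < 34 + 29 = 63, the triangle is acute, so the smallest enclosing circle is the circumcircle.
Circumcentre = (-35/62, 21/62), r² = 26129/1922.
r = √(26129/1922) ≈ 3.687.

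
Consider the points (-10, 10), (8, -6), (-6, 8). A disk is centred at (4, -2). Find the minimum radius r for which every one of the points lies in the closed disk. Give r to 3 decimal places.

18.439

The required radius is the distance from (4, -2) to the farthest point.
Squared distances: 340, 32, 200.
Maximum is 340, attained at (-10, 10).
r = √340 ≈ 18.439.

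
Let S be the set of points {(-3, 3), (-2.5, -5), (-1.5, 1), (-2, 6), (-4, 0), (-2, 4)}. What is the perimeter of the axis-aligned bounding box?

27

Width = max x − min x = -1.5 − (-4) = 2.5.
Height = max y − min y = 6 − (-5) = 11.
Perimeter = 2(2.5 + 11) = 27.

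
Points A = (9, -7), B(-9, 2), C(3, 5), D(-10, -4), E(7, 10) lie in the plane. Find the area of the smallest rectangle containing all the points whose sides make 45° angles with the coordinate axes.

418.5

In coordinates u = x + y, v = x − y the rectangle is axis-aligned; the map (x,y)→(u,v) scales areas by 2.
u-values: 2, -7, 8, -14, 17; range = 17 − (-14) = 31.
v-values: 16, -11, -2, -6, -3; range = 16 − (-11) = 27.
Area = (31 × 27) / 2 = 418.5.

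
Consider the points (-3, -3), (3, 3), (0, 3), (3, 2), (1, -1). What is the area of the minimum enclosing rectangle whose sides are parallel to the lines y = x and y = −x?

In coordinates u = x + y, v = x − y the rectangle is axis-aligned; the map (x,y)→(u,v) scales areas by 2.
u-values: -6, 6, 3, 5, 0; range = 6 − (-6) = 12.
v-values: 0, 0, -3, 1, 2; range = 2 − (-3) = 5.
Area = (12 × 5) / 2 = 30.

30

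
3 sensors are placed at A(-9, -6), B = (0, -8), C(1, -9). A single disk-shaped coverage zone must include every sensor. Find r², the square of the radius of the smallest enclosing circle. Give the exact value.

Side lengths²: AB² = 85, AC² = 109, BC² = 2.
Since AC² = 109 ≥ 85 + 2 = 87, the angle opposite AC is not acute, so the smallest enclosing circle has AC as diameter.
Centre = midpoint of AC = (-4, -7.5), r² = 109/4 = 27.25.

27.25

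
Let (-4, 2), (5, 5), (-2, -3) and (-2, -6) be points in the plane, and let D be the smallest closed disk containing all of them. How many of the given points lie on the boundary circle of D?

A smallest enclosing disk is always determined by at most three of the input points on its boundary.
The farthest pair is (5, 5)–(-2, -6) with squared distance 170. The circle on this segment as diameter has centre (1.5, -0.5) and r² = 170/4 = 42.5.
Check (-4, 2): distance² to centre = 36.5 ≤ 42.5, so it lies inside.
All remaining points lie in this disk, and no smaller disk contains both endpoints, so this is the minimum enclosing circle.
The points at distance exactly r from the centre are (5, 5), (-2, -6) — 2 points.

2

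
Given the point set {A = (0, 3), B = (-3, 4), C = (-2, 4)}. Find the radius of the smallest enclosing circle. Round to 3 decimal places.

1.581

Side lengths²: AB² = 10, AC² = 5, BC² = 1.
Since AB² = 10 ≥ 5 + 1 = 6, the angle opposite AB is not acute, so the smallest enclosing circle has AB as diameter.
Centre = midpoint of AB = (-1.5, 3.5), r² = 10/4 = 2.5.
r = √(2.5) ≈ 1.581.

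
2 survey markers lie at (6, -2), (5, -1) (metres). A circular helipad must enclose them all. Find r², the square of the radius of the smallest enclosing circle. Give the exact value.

0.5

The smallest circle enclosing two points has them as diameter endpoints.
Centre = midpoint = (5.5, -1.5); r² = |(6, -2)−(5, -1)|²/4 = 2/4 = 0.5.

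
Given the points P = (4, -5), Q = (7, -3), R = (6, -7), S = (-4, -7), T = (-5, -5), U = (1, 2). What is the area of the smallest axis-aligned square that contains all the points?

144

The bounding box has width 12 and height 9.
An axis-aligned square enclosing the set must have side ≥ max(width, height).
So the minimum side is max(12, 9) = 12.
Area = 12² = 144.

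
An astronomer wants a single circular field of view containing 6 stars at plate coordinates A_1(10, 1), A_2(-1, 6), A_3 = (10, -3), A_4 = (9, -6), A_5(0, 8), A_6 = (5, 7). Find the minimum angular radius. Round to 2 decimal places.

The minimum enclosing circle of a finite set is fixed by two of the points (as a diameter) or three (as a circumcircle).
The farthest pair is A_4–A_5 with squared distance 277. The circle on this segment as diameter has centre (4.5, 1) and r² = 277/4 = 69.25.
Check A_1: distance² to centre = 30.25 ≤ 69.25, so it lies inside.
All remaining points lie in this disk, and no smaller disk contains both endpoints, so this is the minimum enclosing circle.
r = √(69.25) ≈ 8.32.

8.32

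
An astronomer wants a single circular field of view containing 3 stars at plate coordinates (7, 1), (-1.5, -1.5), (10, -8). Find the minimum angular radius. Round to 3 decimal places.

Call the three points A, B, C in the order given.
Side lengths²: AB² = 78.5, AC² = 90, BC² = 174.5.
Since BC² = 174.5 ≥ 90 + 78.5 = 168.5, the angle opposite BC is not acute, so the smallest enclosing circle has BC as diameter.
Centre = midpoint of BC = (4.25, -4.75), r² = 174.5/4 = 43.625.
r = √(43.625) ≈ 6.605.

6.605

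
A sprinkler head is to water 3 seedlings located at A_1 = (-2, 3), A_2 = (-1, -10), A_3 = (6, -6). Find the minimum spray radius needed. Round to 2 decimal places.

6.66

Side lengths²: A_1A_2² = 170, A_1A_3² = 145, A_2A_3² = 65.
Since A_1A_2² = 170 < 145 + 65 = 210, the triangle is acute, so the smallest enclosing circle is the circumcircle.
Circumcentre = (-5/38, -129/38), r² = 32045/722.
r = √(32045/722) ≈ 6.66.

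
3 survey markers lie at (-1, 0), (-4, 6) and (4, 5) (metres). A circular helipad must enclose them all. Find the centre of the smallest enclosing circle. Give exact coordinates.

(-1/6, 25/6)

Call the three points A, B, C in the order given.
Side lengths²: AB² = 45, AC² = 50, BC² = 65.
Since BC² = 65 < 50 + 45 = 95, the triangle is acute, so the smallest enclosing circle is the circumcircle.
Circumcentre = (-1/6, 25/6), r² = 325/18.
Centre = (-1/6, 25/6).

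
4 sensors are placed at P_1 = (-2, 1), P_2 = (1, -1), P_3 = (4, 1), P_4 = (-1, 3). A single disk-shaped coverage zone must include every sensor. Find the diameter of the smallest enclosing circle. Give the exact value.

6

The minimum enclosing circle of a finite set is fixed by two of the points (as a diameter) or three (as a circumcircle).
The farthest pair is P_1–P_3 with squared distance 36. The circle on this segment as diameter has centre (1, 1) and r² = 36/4 = 9.
Check P_2: distance² to centre = 4 ≤ 9, so it lies inside.
All remaining points lie in this disk, and no smaller disk contains both endpoints, so this is the minimum enclosing circle.
Diameter = 2r = 2√9 = 6.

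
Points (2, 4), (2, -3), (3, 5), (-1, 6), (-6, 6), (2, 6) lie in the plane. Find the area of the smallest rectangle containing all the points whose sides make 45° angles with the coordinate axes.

In coordinates u = x + y, v = x − y the rectangle is axis-aligned; the map (x,y)→(u,v) scales areas by 2.
u-values: 6, -1, 8, 5, 0, 8; range = 8 − (-1) = 9.
v-values: -2, 5, -2, -7, -12, -4; range = 5 − (-12) = 17.
Area = (9 × 17) / 2 = 76.5.

76.5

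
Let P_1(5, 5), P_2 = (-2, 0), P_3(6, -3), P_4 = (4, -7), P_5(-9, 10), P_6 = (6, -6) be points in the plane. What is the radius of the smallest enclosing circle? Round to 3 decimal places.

By Welzl's lemma the MEC is supported by two points (diametrically opposite) or three points (on a circumcircle).
The farthest pair is P_5–P_6 with squared distance 481. The circle on this segment as diameter has centre (-1.5, 2) and r² = 481/4 = 120.25.
Check P_1: distance² to centre = 51.25 ≤ 120.25, so it lies inside.
All remaining points lie in this disk, and no smaller disk contains both endpoints, so this is the minimum enclosing circle.
r = √(120.25) ≈ 10.966.

10.966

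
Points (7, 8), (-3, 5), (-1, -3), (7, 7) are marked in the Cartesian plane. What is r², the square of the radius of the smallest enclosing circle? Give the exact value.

46.25

The farthest pair is (7, 8)–(-1, -3) with squared distance 185. The circle on this segment as diameter has centre (3, 2.5) and r² = 185/4 = 46.25.
Check (-3, 5): distance² to centre = 42.25 ≤ 46.25, so it lies inside.
All remaining points lie in this disk, and no smaller disk contains both endpoints, so this is the minimum enclosing circle.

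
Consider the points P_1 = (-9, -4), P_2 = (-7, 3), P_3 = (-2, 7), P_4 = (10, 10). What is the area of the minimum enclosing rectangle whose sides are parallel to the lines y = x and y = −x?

165

In coordinates u = x + y, v = x − y the rectangle is axis-aligned; the map (x,y)→(u,v) scales areas by 2.
u-values: -13, -4, 5, 20; range = 20 − (-13) = 33.
v-values: -5, -10, -9, 0; range = 0 − (-10) = 10.
Area = (33 × 10) / 2 = 165.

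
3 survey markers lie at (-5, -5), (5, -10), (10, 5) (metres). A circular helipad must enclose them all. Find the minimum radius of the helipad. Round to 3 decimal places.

Call the three points A, B, C in the order given.
Side lengths²: AB² = 125, AC² = 325, BC² = 250.
Since AC² = 325 < 250 + 125 = 375, the triangle is acute, so the smallest enclosing circle is the circumcircle.
Circumcentre = (45/14, -15/14), r² = 8125/98.
r = √(8125/98) ≈ 9.105.

9.105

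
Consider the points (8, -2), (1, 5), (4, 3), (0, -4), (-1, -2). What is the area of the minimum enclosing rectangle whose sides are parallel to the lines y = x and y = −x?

77

In coordinates u = x + y, v = x − y the rectangle is axis-aligned; the map (x,y)→(u,v) scales areas by 2.
u-values: 6, 6, 7, -4, -3; range = 7 − (-4) = 11.
v-values: 10, -4, 1, 4, 1; range = 10 − (-4) = 14.
Area = (11 × 14) / 2 = 77.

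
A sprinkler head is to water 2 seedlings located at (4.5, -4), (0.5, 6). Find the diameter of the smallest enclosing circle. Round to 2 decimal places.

10.77

The smallest circle enclosing two points has them as diameter endpoints.
Centre = midpoint = (2.5, 1); r² = |(4.5, -4)−(0.5, 6)|²/4 = 116/4 = 29.
Diameter = 2r = 2√29 ≈ 10.77.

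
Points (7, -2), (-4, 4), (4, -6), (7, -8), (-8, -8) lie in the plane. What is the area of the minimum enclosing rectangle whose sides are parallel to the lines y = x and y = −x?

In coordinates u = x + y, v = x − y the rectangle is axis-aligned; the map (x,y)→(u,v) scales areas by 2.
u-values: 5, 0, -2, -1, -16; range = 5 − (-16) = 21.
v-values: 9, -8, 10, 15, 0; range = 15 − (-8) = 23.
Area = (21 × 23) / 2 = 241.5.

241.5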